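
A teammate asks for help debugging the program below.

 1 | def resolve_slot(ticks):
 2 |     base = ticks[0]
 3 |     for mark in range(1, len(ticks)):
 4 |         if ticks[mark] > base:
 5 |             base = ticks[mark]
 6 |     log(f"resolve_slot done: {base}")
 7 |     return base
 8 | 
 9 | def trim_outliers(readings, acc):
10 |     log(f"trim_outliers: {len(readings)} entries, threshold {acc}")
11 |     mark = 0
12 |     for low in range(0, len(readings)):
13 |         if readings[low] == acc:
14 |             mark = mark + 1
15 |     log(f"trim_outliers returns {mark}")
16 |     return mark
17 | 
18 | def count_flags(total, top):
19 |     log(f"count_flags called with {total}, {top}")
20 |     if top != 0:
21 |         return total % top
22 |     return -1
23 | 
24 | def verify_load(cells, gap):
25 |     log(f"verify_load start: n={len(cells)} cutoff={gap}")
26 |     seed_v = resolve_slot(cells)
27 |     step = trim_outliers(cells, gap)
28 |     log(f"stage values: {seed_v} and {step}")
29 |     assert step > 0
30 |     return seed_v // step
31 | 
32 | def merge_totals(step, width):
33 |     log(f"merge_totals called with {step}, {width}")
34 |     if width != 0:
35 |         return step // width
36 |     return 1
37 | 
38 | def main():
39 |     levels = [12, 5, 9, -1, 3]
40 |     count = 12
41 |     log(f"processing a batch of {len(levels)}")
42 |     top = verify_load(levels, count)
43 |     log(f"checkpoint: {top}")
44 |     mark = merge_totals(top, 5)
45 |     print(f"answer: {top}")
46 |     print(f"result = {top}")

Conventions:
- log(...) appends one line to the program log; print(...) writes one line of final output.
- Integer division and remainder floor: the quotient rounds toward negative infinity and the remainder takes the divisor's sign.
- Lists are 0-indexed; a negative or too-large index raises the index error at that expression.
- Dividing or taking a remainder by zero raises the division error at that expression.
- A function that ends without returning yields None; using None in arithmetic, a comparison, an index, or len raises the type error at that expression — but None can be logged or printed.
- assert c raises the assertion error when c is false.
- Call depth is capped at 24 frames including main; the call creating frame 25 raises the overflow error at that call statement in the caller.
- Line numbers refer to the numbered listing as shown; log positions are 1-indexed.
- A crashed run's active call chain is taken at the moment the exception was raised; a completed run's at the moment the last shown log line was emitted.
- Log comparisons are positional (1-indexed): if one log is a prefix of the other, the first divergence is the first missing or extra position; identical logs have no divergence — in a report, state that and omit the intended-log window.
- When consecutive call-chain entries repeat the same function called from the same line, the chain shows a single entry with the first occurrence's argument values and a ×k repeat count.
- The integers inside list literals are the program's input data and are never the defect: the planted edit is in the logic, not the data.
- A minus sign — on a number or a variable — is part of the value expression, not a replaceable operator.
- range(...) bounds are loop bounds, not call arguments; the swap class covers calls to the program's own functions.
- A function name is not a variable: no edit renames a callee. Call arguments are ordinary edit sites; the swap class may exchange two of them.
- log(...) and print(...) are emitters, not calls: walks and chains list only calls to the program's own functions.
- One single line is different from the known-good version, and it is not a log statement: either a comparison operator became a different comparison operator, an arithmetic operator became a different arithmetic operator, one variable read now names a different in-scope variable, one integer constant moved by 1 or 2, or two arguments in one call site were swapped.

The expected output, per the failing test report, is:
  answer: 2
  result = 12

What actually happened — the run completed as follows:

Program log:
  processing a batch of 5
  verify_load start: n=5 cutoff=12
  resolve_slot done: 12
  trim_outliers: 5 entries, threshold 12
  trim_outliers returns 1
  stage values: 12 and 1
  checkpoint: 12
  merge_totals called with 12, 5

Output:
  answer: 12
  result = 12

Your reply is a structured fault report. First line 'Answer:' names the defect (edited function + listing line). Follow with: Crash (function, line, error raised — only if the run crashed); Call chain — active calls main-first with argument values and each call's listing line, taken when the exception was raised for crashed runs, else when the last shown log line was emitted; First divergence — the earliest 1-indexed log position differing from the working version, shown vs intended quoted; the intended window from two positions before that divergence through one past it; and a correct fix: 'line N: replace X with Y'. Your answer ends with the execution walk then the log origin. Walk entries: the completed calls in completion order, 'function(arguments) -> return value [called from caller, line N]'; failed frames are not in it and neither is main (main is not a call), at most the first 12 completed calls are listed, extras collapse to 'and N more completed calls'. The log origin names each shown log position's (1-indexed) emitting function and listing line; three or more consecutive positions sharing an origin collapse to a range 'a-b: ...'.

Answer: the defect is in main at line 45.
Key observation: Log streams are identical — the defect surfaces only in the printed output.
Call chain: main -> merge_totals(12, 5) (called at line 44).
First divergence: none — the logs agree in full.
Execution walk:
  resolve_slot([12, 5, 9, -1, 3]) -> 12  [called from verify_load, line 26]
  trim_outliers([12, 5, 9, -1, 3], 12) -> 1  [called from verify_load, line 27]
  verify_load([12, 5, 9, -1, 3], 12) -> 12  [called from main, line 42]
  merge_totals(12, 5) -> 2  [called from main, line 44]
Log origins:
  1: from main, line 41
  2: from verify_load, line 25
  3: from resolve_slot, line 6
  4: from trim_outliers, line 10
  5: from trim_outliers, line 15
  6: from verify_load, line 28
  7: from main, line 43
  8: from merge_totals, line 33
A correct fix: line 45: replace `top` with `mark`.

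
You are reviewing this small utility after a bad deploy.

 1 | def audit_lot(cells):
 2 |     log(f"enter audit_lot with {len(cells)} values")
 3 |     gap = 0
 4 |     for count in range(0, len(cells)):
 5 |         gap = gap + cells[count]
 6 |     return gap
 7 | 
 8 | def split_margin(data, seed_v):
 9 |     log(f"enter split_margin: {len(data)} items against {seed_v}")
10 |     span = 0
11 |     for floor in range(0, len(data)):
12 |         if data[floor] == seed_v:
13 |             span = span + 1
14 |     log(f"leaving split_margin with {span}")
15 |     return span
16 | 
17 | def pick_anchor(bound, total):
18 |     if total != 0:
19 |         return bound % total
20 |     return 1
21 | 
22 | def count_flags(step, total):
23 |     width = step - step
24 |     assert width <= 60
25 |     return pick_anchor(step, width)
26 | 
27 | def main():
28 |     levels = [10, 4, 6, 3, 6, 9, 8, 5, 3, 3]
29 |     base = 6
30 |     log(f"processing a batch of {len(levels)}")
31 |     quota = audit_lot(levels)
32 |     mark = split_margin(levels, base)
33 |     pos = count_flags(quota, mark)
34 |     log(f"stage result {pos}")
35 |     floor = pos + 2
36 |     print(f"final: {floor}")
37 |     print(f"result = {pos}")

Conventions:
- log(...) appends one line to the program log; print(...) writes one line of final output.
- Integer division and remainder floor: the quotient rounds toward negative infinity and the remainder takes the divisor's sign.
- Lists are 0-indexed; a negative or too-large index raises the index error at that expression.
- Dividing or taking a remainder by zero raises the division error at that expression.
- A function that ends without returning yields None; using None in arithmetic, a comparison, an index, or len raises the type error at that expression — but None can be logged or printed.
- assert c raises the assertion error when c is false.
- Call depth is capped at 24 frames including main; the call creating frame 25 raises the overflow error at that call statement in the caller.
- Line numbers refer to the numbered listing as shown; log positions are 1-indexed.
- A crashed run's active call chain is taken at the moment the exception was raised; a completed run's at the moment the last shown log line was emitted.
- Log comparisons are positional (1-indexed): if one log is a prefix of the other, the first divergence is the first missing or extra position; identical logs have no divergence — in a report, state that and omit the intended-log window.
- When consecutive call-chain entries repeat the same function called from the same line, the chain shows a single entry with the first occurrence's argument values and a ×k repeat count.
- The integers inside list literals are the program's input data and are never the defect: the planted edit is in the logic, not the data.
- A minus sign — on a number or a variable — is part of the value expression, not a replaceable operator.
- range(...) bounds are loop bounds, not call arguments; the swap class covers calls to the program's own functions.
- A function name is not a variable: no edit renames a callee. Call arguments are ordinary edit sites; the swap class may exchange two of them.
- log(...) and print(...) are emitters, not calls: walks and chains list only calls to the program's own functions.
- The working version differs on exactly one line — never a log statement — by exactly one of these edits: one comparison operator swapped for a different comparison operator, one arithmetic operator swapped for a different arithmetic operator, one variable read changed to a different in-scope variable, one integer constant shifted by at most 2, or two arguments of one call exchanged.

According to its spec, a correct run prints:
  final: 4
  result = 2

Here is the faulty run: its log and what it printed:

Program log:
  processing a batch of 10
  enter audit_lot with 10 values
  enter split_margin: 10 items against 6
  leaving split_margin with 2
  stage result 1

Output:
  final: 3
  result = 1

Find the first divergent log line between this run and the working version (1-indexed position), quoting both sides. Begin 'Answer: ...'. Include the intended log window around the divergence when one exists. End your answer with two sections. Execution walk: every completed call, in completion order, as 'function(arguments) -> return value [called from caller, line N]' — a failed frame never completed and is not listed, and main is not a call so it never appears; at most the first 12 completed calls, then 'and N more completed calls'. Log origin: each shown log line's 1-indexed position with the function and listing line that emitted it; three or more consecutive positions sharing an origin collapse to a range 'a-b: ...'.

Answer: at position 5 the run shows 'stage result 1' where the working version logs 'stage result 2'.
Intended log window:
  3: enter split_margin: 10 items against 6
  4: leaving split_margin with 2
  5: stage result 2
Execution walk:
  audit_lot([10, 4, 6, 3, 6, 9, 8, 5, 3, 3]) -> 57  [called from main, line 31]
  split_margin([10, 4, 6, 3, 6, 9, 8, 5, 3, 3], 6) -> 2  [called from main, line 32]
  pick_anchor(57, 0) -> 1  [called from count_flags, line 25]
  count_flags(57, 2) -> 1  [called from main, line 33]
Origin of each log line:
  1: emitted by main (line 30)
  2: emitted by audit_lot (line 2)
  3: emitted by split_margin (line 9)
  4: emitted by split_margin (line 14)
  5: emitted by main (line 34)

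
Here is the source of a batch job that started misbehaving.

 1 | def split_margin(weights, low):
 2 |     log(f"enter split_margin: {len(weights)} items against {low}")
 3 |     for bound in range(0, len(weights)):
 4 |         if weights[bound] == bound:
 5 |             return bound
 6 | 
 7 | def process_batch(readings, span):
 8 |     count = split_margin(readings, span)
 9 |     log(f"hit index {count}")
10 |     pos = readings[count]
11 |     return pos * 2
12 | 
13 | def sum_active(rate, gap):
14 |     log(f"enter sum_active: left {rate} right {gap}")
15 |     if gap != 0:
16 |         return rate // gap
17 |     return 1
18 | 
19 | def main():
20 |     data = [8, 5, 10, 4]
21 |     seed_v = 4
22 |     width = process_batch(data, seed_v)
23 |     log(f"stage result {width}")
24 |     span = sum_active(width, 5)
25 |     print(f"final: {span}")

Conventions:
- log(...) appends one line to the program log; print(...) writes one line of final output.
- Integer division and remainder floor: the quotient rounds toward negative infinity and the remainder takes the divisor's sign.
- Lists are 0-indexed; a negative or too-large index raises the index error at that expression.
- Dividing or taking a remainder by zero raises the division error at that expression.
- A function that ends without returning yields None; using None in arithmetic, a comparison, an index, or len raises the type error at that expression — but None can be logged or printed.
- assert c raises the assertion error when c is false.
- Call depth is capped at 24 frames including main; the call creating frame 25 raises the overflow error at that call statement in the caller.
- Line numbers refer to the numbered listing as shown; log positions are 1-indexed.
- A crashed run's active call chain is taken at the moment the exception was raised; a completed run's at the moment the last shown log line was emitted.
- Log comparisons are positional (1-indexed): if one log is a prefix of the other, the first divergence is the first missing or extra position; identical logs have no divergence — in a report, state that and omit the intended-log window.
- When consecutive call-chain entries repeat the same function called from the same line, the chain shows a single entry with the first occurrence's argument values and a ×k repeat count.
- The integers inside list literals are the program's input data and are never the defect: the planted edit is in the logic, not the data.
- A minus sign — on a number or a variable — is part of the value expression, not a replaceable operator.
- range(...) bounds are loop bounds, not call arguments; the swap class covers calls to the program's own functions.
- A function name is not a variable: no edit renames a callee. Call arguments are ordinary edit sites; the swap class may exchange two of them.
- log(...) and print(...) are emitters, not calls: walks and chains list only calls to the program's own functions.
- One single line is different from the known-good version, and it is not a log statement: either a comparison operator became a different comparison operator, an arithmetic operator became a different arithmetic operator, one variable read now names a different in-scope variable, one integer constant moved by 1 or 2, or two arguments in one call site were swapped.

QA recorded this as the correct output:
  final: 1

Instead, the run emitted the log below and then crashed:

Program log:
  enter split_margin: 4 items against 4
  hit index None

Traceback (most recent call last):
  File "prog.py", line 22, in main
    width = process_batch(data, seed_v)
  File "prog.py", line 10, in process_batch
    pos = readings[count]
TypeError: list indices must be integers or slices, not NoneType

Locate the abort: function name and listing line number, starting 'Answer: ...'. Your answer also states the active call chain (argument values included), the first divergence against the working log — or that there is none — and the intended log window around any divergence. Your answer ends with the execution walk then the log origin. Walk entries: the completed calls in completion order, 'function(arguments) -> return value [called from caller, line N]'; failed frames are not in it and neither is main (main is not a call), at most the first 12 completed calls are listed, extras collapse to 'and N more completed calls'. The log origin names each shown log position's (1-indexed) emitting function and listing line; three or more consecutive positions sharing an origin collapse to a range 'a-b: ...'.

Answer: the error was raised in process_batch, line 10.
The tell: The log first diverges at position 2: the faulty run prints 'hit index None' where the working version prints 'hit index 3'.
Call chain: main -> process_batch([8, 5, 10, 4], 4) (called at line 22).
First divergence: at position 2 the run shows 'hit index None' where the working version logs 'hit index 3'.
Intended log window:
  1: enter split_margin: 4 items against 4
  2: hit index 3
  3: stage result 8
Execution walk:
  split_margin([8, 5, 10, 4], 4) -> None  [called from process_batch, line 8]
Log origins:
  1 — split_margin, line 2
  2 — process_batch, line 9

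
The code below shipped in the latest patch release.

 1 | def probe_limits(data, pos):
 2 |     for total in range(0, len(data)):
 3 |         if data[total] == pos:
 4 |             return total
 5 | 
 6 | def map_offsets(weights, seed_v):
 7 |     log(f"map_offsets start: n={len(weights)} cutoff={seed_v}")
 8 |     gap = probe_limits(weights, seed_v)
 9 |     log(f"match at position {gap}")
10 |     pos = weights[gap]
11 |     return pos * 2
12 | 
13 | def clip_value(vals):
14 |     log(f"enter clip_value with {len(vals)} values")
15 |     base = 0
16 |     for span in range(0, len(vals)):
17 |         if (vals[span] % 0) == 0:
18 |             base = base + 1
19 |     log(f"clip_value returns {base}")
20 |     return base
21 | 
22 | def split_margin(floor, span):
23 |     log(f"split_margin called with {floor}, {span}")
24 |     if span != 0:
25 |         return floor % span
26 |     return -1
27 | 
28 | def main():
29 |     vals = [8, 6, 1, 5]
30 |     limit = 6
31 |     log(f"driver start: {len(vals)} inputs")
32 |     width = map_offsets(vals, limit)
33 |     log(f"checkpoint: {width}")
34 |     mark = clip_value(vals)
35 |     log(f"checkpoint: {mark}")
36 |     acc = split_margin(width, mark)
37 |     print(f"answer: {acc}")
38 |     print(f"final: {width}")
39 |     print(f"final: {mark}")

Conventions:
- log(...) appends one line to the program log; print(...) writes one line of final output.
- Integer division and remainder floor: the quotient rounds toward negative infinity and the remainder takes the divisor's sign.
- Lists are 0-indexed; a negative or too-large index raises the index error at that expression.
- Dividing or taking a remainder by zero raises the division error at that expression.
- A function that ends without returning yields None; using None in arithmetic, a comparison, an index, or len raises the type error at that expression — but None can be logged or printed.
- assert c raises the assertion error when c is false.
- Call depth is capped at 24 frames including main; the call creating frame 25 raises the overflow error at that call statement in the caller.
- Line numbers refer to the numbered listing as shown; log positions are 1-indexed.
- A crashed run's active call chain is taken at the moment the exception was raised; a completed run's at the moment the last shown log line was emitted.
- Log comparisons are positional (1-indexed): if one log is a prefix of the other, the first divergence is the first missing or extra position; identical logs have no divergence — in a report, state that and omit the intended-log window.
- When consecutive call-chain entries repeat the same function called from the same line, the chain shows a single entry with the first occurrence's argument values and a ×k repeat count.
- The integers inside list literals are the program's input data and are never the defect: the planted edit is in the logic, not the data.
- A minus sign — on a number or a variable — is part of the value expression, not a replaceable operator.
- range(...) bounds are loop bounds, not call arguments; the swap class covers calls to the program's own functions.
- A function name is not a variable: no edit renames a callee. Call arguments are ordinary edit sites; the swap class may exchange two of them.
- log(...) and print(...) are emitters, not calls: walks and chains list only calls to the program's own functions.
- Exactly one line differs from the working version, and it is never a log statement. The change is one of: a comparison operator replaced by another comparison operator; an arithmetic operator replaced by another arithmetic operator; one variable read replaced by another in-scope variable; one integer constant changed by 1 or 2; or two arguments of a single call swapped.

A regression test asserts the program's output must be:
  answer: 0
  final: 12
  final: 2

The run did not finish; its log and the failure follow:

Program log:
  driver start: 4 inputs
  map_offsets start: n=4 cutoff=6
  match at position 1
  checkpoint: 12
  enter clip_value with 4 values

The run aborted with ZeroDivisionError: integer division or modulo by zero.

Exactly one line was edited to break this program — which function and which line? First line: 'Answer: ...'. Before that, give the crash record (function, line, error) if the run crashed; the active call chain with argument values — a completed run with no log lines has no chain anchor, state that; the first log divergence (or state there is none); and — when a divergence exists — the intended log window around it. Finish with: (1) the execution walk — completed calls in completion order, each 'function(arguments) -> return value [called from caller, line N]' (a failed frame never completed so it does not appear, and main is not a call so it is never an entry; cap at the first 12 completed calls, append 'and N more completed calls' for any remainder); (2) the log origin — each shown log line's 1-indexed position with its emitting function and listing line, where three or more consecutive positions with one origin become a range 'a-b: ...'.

Answer: the defect is in clip_value at line 17.
Key observation: The shown log is a 5-line prefix of the intended one, whose next entry is 'clip_value returns 2'.
Crash: clip_value, line 17, ZeroDivisionError.
Call chain: main -> clip_value([8, 6, 1, 5]) (called at line 34).
First divergence: position 6; the shown log stops at 5 lines while the working version next logs 'clip_value returns 2'.
Intended log window:
  4: checkpoint: 12
  5: enter clip_value with 4 values
  6: clip_value returns 2
  7: checkpoint: 2
Execution walk:
  probe_limits([8, 6, 1, 5], 6) -> 1  [called from map_offsets, line 8]
  map_offsets([8, 6, 1, 5], 6) -> 12  [called from main, line 32]
Log line origins:
  1: from main, line 31
  2: from map_offsets, line 7
  3: from map_offsets, line 9
  4: from main, line 33
  5: from clip_value, line 14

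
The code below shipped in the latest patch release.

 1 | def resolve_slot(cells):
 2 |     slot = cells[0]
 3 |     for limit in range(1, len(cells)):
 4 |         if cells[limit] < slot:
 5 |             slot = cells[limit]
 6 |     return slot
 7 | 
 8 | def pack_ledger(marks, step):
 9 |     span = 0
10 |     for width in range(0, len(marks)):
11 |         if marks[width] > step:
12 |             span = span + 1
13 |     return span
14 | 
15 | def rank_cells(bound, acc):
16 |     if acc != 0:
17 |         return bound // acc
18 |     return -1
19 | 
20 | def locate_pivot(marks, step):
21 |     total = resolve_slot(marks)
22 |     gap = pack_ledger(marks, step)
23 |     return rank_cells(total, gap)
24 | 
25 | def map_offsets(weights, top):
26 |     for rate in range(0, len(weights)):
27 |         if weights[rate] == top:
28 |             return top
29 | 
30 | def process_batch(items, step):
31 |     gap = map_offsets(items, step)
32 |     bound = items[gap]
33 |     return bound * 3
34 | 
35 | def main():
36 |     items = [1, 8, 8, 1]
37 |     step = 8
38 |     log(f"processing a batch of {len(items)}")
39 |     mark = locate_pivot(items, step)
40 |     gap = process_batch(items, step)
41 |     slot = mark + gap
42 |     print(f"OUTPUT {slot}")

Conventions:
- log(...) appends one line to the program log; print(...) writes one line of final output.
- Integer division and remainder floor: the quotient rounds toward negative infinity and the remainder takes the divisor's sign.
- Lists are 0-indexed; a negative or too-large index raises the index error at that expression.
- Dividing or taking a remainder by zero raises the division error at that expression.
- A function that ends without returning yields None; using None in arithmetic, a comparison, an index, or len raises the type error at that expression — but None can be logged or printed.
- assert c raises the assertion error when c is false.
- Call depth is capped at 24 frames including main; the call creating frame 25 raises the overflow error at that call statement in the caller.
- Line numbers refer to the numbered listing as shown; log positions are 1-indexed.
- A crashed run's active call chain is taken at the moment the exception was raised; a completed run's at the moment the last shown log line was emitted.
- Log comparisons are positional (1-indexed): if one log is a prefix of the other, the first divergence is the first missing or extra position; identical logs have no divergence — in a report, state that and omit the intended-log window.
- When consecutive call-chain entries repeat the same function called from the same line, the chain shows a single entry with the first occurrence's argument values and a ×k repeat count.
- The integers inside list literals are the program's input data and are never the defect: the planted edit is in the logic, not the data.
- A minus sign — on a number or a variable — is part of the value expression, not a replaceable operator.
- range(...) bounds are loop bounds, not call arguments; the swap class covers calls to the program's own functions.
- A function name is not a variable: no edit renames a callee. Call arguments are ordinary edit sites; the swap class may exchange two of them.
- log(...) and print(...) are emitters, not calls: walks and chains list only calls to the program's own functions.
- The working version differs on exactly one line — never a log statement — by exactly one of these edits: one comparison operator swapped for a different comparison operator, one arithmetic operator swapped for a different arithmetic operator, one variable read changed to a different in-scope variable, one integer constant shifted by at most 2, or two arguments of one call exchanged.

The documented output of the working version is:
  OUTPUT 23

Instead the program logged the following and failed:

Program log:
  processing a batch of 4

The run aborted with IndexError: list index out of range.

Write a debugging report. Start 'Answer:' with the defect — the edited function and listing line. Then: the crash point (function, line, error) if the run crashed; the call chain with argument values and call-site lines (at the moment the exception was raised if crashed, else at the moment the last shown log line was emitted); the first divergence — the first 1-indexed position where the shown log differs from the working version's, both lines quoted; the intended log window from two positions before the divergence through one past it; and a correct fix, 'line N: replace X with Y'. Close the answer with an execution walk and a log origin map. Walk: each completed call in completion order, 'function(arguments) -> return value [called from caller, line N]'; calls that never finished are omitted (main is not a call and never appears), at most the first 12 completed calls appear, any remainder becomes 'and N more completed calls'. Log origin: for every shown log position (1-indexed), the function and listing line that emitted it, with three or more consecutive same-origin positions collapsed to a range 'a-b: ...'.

Answer: the defect is in map_offsets at line 28.
Core observation: No log line differs; the crash is the first visible symptom.
Crash: process_batch, line 32, IndexError.
Call chain: main -> process_batch([1, 8, 8, 1], 8) (called at line 40).
First divergence: there is none — every log position agrees.
Execution walk:
  resolve_slot([1, 8, 8, 1]) -> 1  [called from locate_pivot, line 21]
  pack_ledger([1, 8, 8, 1], 8) -> 0  [called from locate_pivot, line 22]
  rank_cells(1, 0) -> -1  [called from locate_pivot, line 23]
  locate_pivot([1, 8, 8, 1], 8) -> -1  [called from main, line 39]
  map_offsets([1, 8, 8, 1], 8) -> 8  [called from process_batch, line 31]
Log line origins:
  1: emitted by main (line 38)
A correct fix: line 28: replace `top` with `rate`.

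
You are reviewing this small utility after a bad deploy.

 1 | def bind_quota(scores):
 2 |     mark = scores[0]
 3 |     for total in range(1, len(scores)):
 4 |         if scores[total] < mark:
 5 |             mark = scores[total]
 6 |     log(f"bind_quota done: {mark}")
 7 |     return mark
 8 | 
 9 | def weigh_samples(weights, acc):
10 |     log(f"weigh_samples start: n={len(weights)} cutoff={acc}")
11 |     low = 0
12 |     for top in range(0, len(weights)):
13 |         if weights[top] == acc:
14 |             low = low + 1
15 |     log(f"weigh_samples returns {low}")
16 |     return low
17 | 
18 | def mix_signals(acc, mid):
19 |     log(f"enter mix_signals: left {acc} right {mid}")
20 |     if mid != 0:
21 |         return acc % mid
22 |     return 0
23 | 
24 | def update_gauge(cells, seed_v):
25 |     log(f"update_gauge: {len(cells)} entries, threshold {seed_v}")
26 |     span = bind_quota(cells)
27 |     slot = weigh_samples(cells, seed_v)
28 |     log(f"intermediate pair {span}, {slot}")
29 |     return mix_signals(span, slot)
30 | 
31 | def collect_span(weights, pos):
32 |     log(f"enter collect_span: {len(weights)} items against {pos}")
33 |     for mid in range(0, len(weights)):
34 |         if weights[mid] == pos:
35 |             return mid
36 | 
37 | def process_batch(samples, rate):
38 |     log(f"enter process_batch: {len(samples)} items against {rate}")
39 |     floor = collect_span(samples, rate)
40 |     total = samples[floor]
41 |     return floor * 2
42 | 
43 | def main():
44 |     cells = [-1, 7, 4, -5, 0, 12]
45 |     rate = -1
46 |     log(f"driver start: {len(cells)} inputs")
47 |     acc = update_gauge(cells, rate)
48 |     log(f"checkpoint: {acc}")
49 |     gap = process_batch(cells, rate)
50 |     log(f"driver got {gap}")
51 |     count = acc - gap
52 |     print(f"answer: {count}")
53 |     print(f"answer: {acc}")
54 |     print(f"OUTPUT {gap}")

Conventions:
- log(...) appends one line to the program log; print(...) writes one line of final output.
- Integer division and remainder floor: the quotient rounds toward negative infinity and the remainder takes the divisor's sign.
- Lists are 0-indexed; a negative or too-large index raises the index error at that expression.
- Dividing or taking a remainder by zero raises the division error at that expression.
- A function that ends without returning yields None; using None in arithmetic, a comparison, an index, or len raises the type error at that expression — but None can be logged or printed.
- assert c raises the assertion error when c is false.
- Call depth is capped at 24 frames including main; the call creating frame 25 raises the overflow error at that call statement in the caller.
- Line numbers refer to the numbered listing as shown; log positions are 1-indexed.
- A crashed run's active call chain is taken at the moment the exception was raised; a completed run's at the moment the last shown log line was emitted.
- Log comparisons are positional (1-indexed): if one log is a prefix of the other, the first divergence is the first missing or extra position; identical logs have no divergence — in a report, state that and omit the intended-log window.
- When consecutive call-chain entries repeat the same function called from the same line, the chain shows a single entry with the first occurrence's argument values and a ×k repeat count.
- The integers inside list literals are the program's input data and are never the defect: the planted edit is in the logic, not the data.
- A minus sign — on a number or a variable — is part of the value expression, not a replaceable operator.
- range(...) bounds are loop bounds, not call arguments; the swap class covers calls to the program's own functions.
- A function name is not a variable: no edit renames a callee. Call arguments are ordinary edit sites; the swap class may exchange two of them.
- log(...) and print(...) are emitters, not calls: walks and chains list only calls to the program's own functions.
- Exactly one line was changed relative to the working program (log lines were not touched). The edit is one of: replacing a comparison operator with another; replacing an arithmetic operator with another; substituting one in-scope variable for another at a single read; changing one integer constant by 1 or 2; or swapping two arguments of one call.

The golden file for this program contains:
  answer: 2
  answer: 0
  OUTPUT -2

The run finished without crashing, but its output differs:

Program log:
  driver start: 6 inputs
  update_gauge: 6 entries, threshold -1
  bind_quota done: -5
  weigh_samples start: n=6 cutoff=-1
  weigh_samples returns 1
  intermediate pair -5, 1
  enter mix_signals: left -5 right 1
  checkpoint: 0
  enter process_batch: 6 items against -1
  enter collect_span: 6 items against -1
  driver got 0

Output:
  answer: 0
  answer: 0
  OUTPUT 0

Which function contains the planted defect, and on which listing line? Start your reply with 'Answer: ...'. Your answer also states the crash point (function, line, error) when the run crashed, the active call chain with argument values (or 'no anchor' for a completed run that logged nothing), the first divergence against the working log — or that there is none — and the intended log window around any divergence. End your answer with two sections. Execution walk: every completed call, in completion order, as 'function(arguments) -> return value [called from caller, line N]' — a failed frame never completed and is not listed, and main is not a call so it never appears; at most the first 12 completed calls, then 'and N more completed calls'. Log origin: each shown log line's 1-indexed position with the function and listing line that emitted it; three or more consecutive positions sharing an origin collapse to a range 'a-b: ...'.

Answer: the defect is in process_batch at line 41.
Key observation: Position 11 is the first bad log line: 'driver got 0' should read 'driver got -2'.
Call chain: main.
First divergence: at position 11 the run shows 'driver got 0' where the working version logs 'driver got -2'.
Intended log window:
  9: enter process_batch: 6 items against -1
  10: enter collect_span: 6 items against -1
  11: driver got -2
Execution walk:
  bind_quota([-1, 7, 4, -5, 0, 12]) -> -5  [called from update_gauge, line 26]
  weigh_samples([-1, 7, 4, -5, 0, 12], -1) -> 1  [called from update_gauge, line 27]
  mix_signals(-5, 1) -> 0  [called from update_gauge, line 29]
  update_gauge([-1, 7, 4, -5, 0, 12], -1) -> 0  [called from main, line 47]
  collect_span([-1, 7, 4, -5, 0, 12], -1) -> 0  [called from process_batch, line 39]
  process_batch([-1, 7, 4, -5, 0, 12], -1) -> 0  [called from main, line 49]
Origin of each log line:
  1: emitted by main (line 46)
  2: emitted by update_gauge (line 25)
  3: emitted by bind_quota (line 6)
  4: emitted by weigh_samples (line 10)
  5: emitted by weigh_samples (line 15)
  6: emitted by update_gauge (line 28)
  7: emitted by mix_signals (line 19)
  8: emitted by main (line 48)
  9: emitted by process_batch (line 38)
  10: emitted by collect_span (line 32)
  11: emitted by main (line 50)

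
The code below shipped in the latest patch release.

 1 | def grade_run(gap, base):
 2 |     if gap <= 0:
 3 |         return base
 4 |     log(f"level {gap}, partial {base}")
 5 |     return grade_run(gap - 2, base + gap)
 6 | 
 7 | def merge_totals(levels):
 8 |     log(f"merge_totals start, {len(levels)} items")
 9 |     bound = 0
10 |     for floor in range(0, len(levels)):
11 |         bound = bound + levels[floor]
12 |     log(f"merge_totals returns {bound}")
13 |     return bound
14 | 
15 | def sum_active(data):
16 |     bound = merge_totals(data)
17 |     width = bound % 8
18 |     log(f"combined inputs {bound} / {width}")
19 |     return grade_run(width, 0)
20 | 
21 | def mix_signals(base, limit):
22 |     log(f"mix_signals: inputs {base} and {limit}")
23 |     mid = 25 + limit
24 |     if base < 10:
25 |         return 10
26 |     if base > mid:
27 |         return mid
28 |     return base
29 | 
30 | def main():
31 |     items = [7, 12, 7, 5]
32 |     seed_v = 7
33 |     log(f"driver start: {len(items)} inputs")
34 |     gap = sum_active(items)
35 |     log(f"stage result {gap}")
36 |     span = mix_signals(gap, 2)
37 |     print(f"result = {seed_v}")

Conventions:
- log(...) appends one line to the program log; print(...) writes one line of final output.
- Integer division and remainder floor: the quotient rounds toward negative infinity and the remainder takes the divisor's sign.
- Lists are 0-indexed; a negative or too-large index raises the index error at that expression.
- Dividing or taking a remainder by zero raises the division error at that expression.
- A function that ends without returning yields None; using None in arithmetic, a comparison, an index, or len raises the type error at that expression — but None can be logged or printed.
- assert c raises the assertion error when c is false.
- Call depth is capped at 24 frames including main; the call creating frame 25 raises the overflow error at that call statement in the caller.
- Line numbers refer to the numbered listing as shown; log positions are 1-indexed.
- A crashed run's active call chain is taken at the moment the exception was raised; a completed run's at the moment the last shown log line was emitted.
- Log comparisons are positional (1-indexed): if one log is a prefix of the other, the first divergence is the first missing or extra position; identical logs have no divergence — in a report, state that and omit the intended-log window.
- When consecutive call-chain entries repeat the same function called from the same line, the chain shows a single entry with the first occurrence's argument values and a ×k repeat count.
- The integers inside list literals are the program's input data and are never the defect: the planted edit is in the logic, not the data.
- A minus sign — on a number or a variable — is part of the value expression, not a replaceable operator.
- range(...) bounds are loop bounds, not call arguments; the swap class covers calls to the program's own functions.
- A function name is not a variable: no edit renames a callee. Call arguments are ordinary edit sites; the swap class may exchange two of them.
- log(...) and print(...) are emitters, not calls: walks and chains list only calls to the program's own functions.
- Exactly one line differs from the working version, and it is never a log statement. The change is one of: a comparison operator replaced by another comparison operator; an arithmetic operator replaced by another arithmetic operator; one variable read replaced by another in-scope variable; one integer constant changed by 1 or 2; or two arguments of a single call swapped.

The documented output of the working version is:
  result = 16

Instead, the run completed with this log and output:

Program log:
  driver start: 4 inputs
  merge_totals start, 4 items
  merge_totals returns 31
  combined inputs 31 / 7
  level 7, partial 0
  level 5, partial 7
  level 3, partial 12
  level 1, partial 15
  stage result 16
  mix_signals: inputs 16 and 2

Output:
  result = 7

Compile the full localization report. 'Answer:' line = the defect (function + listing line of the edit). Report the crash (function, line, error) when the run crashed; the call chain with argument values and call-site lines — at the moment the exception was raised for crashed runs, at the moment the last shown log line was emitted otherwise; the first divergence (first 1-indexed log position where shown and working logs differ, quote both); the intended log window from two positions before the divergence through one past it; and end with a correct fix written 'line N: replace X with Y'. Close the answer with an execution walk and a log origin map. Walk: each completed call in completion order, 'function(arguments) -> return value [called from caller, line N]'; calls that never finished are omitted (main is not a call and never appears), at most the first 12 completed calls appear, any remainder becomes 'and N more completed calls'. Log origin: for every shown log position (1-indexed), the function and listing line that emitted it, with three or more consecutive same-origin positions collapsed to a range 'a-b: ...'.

Answer: the defect is in main at line 37.
Key observation: Nothing in the log betrays the bug — only the output does.
Call chain: main -> mix_signals(16, 2) (called at line 36).
First divergence: there is none — every log position agrees.
Execution walk:
  merge_totals([7, 12, 7, 5]) -> 31  [called from sum_active, line 16]
  grade_run(-1, 16) -> 16  [called from grade_run, line 5]
  grade_run(1, 15) -> 16  [called from grade_run, line 5]
  grade_run(3, 12) -> 16  [called from grade_run, line 5]
  grade_run(5, 7) -> 16  [called from grade_run, line 5]
  grade_run(7, 0) -> 16  [called from sum_active, line 19]
  sum_active([7, 12, 7, 5]) -> 16  [called from main, line 34]
  mix_signals(16, 2) -> 16  [called from main, line 36]
Log line origins:
  1: logged in main at line 33
  2: logged in merge_totals at line 8
  3: logged in merge_totals at line 12
  4: logged in sum_active at line 18
  5-8: logged in grade_run at line 4
  9: logged in main at line 35
  10: logged in mix_signals at line 22
A correct fix: line 37: replace `seed_v` with `span`.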